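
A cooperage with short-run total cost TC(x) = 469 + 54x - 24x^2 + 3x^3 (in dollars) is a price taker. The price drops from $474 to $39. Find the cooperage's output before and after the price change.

MC = 54 - 48x + 9x^2; the shutdown threshold is min AVC = $6 (at x = 4).
With P = $474 above the shutdown price, P = MC gives x = 10.
At P = $39 ≥ min AVC, set P = MC: x = 5. The firm stays open but cuts output.

Output falls from 10 to 5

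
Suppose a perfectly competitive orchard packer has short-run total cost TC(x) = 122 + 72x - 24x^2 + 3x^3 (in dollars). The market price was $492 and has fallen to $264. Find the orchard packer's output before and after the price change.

MC = 72 - 48x + 9x^2; the shutdown threshold is min AVC = $24 (at x = 4).
At P = $492 ≥ min AVC, set P = MC on the rising branch: x = 10.
At P = $264 ≥ min AVC, set P = MC: x = 8. The firm stays open but cuts output.

Output falls from 10 to 8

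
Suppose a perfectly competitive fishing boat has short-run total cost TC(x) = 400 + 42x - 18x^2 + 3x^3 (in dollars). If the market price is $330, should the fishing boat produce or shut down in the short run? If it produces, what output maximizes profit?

Produce at x = 8

From TC, MC = TC'(x) = 42 - 36x + 9x^2 and AVC = VC/x = 42 - 18x + 3x^2.
The AVC parabola has its vertex at x = 18/6 = 3, where AVC = 42 - 18·3 + 3·3^2 = $15.
Because $330 ≥ $15, revenue can cover variable cost; the firm operates.
P = MC gives -288 - 36x + 9x^2 = 0, with roots -4 and 8. Take the larger (rising MC): x* = 8.
Check: AVC at x = 8 is $90 ≤ P, so revenue covers variable cost.
Profit = P·x − TC = 330·8 − 1120 = $1520.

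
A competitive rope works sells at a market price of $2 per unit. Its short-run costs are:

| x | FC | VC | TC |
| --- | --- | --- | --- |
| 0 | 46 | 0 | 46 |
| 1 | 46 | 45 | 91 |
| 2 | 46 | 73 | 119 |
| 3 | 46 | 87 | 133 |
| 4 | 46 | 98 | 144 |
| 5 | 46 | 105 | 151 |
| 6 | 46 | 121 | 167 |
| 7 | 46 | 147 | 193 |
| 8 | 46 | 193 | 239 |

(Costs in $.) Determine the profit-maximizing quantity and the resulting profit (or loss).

Profit at each row (π = 2x − TC): x=0: -46; x=1: -89; x=2: -115; x=3: -127; x=4: -136; x=5: -141; x=6: -155; x=7: -179; x=8: -223.
Profit is highest at x = 0. Equivalently, the lowest AVC in the table is 121/6 ≈ $20.17 at x = 6, and P = $2 falls below it — price never covers variable cost, so the firm shuts down and loses only its fixed cost.

x = 0 (shut down); profit = -$46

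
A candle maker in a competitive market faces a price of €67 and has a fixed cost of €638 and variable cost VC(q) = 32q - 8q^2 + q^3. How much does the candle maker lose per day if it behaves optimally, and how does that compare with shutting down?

AVC = 32 - 8q + q^2; min AVC = €16 at q = 4. Since P = €67 ≥ min AVC, the firm produces.
With MC = 32 - 16q + 3q^2, P = MC on the upward-sloping part at q* = 7.
TR = 67·7 = 469. TC = 638 + 175 = 813. Profit = 469 − 813 = -€344.
Shutting down would mean losing the fixed cost of €638, so operating at a loss of €344 is better by €294.

Profit = -€344 at q = 7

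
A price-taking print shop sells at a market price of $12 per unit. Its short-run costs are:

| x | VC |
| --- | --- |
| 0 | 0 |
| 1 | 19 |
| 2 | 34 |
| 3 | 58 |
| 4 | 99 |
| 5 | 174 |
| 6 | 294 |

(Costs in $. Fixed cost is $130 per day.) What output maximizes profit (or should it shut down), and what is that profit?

x = 0 (shut down); profit = -$130

Profit at each row (π = 12x − TC): x=0: -130; x=1: -137; x=2: -140; x=3: -152; x=4: -181; x=5: -244; x=6: -352.
Profit is highest at x = 0. Equivalently, the lowest AVC in the table is 34/2 ≈ $17 at x = 2, and P = $12 falls below it — price never covers variable cost, so the firm shuts down and loses only its fixed cost.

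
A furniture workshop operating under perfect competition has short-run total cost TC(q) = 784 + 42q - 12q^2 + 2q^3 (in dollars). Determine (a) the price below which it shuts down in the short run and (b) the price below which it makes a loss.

Shutdown price = $24; break-even price = $168

Shutdown price = min AVC. AVC = 42 - 12q + 2q^2, with vertex at q = 3 and minimum $24.
ATC = 784/q + 42 - 12q + 2q^2. Setting dATC/dq = −784/q^2 − 12 + 4q = 0 gives q = 7 (since 4·7^3 − 12·7^2 = 784).
min ATC = 784/7 + 42 − 12·7 + 2·7^2 = $168. That is the break-even price.
For $24 ≤ P < $168 the firm produces at a loss; below $24 it shuts down.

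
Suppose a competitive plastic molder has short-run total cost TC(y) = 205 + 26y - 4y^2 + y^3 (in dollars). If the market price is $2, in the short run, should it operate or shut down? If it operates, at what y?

Shut down

From TC, MC = TC'(y) = 26 - 8y + 3y^2 and AVC = VC/y = 26 - 4y + y^2.
AVC is minimized where dAVC/dy = -4 + 2y = 0, at y = 2; min AVC = 26 - 4·2 + 2^2 = $22.
With P < min AVC ($2 < $22), every unit sold adds to the loss.
The firm minimizes its loss by shutting down and losing only its fixed cost of $205.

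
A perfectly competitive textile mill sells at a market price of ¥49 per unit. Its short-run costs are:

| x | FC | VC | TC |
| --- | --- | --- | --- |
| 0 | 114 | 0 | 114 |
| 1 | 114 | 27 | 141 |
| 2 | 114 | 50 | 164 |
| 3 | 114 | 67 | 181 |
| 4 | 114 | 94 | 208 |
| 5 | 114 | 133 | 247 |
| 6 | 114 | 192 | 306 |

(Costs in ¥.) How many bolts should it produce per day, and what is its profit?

x = 5; profit = -¥2

Compute π = P·x − TC at each output: x=0: -114; x=1: -92; x=2: -66; x=3: -34; x=4: -12; x=5: -2; x=6: -12.
Profit is maximized at x = 5. AVC there is 133/5 = ¥26.60 ≤ P, so producing beats shutting down (which would give -¥114).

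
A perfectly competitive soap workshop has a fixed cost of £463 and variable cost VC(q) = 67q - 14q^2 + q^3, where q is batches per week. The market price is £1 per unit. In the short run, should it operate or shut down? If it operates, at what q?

Variable cost is VC = 67q - 14q^2 + q^3, so AVC = VC/q = 67 - 14q + q^2 and MC = dTC/dq = 67 - 28q + 3q^2.
AVC is minimized where dAVC/dq = -14 + 2q = 0, at q = 7; min AVC = 67 - 14·7 + 7^2 = £18.
P = £1 lies below min AVC = £18; no output level covers variable cost.
The firm minimizes its loss by shutting down and losing only its fixed cost of £463.

Shut down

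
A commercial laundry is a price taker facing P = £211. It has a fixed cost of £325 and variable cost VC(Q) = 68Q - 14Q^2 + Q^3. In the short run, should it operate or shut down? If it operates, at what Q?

Strip out fixed cost: VC = 68Q - 14Q^2 + Q^3. Then AVC = 68 - 14Q + Q^2 and MC = 68 - 28Q + 3Q^2.
AVC hits its minimum where MC = AVC, at Q = 7, giving min AVC = 68 - 14·7 + 7^2 = £19.
P = £211 exceeds min AVC = £19, so the firm stays open.
P = MC gives -143 - 28Q + 3Q^2 = 0, with roots -11/3 and 13. Take the larger (rising MC): Q* = 13.
Check: AVC at Q = 13 is £55 ≤ P, so revenue covers variable cost.
Profit = P·Q − TC = 211·13 − 1040 = £1703.

Produce at Q = 13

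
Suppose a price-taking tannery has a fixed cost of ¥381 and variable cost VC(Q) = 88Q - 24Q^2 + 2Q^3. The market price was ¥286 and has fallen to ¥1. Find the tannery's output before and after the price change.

MC = 88 - 48Q + 6Q^2; the shutdown threshold is min AVC = ¥16 (at Q = 6).
At P = ¥286 ≥ min AVC, set P = MC on the rising branch: Q = 11.
At P = ¥1 < min AVC = ¥16, price no longer covers variable cost at any output, so the firm shuts down: Q = 0.

Output falls from 11 to 0 (the firm shuts down)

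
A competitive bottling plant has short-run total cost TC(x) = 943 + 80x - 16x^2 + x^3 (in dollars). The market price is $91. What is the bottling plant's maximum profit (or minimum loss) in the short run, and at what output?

AVC = 80 - 16x + x^2; min AVC = $16 at x = 8. Since P = $91 ≥ min AVC, the firm produces.
With MC = 80 - 32x + 3x^2, P = MC on the upward-sloping part at x* = 11.
TR = 91·11 = 1001. TC = 943 + 275 = 1218. Profit = 1001 − 1218 = -$217.
By producing, the firm covers all variable cost plus $726 of fixed cost; shutting down would lose the full $943.

Profit = -$217 at x = 11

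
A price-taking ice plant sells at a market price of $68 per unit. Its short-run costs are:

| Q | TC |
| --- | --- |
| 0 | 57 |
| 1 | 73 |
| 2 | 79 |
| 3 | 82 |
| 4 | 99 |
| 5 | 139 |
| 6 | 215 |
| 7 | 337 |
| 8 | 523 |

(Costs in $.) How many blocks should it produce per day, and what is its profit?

Profit at each row (π = 68Q − TC): Q=0: -57; Q=1: -5; Q=2: 57; Q=3: 122; Q=4: 173; Q=5: 201; Q=6: 193; Q=7: 139; Q=8: 21.
Profit is maximized at Q = 5. AVC there is 82/5 = $16.40 ≤ P, so producing beats shutting down (which would give -$57).

Q = 5; profit = $201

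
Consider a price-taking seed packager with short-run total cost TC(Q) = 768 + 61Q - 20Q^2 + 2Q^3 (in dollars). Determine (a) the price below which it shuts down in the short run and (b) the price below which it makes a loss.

Shutdown price = $11; break-even price = $125

AVC = 61 - 20Q + 2Q^2; minimized at Q = 5, giving min AVC = $11. That is the shutdown price.
ATC = 768/Q + 61 - 20Q + 2Q^2. Setting dATC/dQ = −768/Q^2 − 20 + 4Q = 0 gives Q = 8 (since 4·8^3 − 20·8^2 = 768).
min ATC = 768/8 + 61 − 20·8 + 2·8^2 = $125. That is the break-even price.
Between these two prices the firm operates at a loss; above $125 it earns a profit.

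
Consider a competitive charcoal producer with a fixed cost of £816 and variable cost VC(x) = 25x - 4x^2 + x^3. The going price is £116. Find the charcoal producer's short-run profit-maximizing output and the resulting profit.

Profit = -£326 at x = 7

AVC = 25 - 4x + x^2 has its minimum £21 at x = 2; price £116 clears that bar, so the firm operates.
With MC = 25 - 8x + 3x^2, P = MC on the upward-sloping part at x* = 7.
TR = 116·7 = 812. TC = 816 + 322 = 1138. Profit = 812 − 1138 = -£326.
Shutting down would mean losing the fixed cost of £816, so operating at a loss of £326 is better by £490.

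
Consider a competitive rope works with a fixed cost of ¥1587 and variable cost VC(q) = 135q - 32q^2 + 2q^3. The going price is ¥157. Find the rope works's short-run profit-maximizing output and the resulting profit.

Profit = -¥135 at q = 11

AVC = 135 - 32q + 2q^2; min AVC = ¥7 at q = 8. Since P = ¥157 ≥ min AVC, the firm produces.
With MC = 135 - 64q + 6q^2, P = MC on the upward-sloping part at q* = 11.
TR = 157·11 = 1727. TC = 1587 + 275 = 1862. Profit = 1727 − 1862 = -¥135.
Shutting down would mean losing the fixed cost of ¥1587, so operating at a loss of ¥135 is better by ¥1452.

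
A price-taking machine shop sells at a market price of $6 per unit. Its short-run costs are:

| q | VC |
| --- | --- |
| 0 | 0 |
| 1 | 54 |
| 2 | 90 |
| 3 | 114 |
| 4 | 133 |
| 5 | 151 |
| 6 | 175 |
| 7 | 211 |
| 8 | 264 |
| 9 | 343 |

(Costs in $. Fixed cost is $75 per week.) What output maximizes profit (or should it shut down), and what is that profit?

q = 0 (shut down); profit = -$75

Compute π = P·q − TC at each output: q=0: -75; q=1: -123; q=2: -153; q=3: -171; q=4: -184; q=5: -196; q=6: -214; q=7: -244; q=8: -291; q=9: -364.
Profit is highest at q = 0. Equivalently, the lowest AVC in the table is 175/6 ≈ $29.17 at q = 6, and P = $6 falls below it — price never covers variable cost, so the firm shuts down and loses only its fixed cost.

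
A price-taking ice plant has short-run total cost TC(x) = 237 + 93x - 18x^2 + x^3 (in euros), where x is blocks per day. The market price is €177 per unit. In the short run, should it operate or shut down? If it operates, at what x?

Produce at x = 14

Variable cost is VC = 93x - 18x^2 + x^3, so AVC = VC/x = 93 - 18x + x^2 and MC = dTC/dx = 93 - 36x + 3x^2.
The AVC parabola has its vertex at x = 18/2 = 9, where AVC = 93 - 18·9 + 9^2 = €12.
P = €177 exceeds min AVC = €12, so the firm stays open.
Set P = MC: 177 = 93 - 36x + 3x^2 → -84 - 36x + 3x^2 = 0. The roots are x = -2 and x = 14; the profit-maximizing output is on the rising part of MC, so x* = 14.
Check: AVC at x = 14 is €37 ≤ P, so revenue covers variable cost.
Profit = P·x − TC = 177·14 − 755 = €1723.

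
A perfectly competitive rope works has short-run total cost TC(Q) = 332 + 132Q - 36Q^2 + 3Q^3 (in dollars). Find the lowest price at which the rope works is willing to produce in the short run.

$24 per unit

Short-run supply begins at min AVC. From VC = 132Q - 36Q^2 + 3Q^3, AVC = 132 - 36Q + 3Q^2.
At the minimum of AVC, MC = AVC. MC = 132 - 72Q + 9Q^2; setting MC = AVC gives 6Q^2 - 36Q = 0, so Q = 6. min AVC = 24.
For P < $24 the firm produces nothing.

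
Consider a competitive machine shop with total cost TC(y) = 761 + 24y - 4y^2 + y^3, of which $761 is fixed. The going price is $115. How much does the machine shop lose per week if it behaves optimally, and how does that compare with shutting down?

AVC = 24 - 4y + y^2 has its minimum $20 at y = 2; price $115 clears that bar, so the firm operates.
MC = 24 - 8y + 3y^2. Setting P = MC and taking the root on the rising branch gives y* = 7.
TR = 115·7 = 805. TC = 761 + 315 = 1076. Profit = 805 − 1076 = -$271.
That loss of $271 beats the $761 the firm would lose by shutting down; producing recovers $490 of fixed cost.

Profit = -$271 at y = 7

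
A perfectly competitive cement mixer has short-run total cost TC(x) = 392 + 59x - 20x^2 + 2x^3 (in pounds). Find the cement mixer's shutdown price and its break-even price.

AVC = 59 - 20x + 2x^2; minimized at x = 5, giving min AVC = £9. That is the shutdown price.
ATC = 392/x + 59 - 20x + 2x^2. Setting dATC/dx = −392/x^2 − 20 + 4x = 0 gives x = 7 (since 4·7^3 − 20·7^2 = 392).
min ATC = 392/7 + 59 − 20·7 + 2·7^2 = £73. That is the break-even price.
Between these two prices the firm operates at a loss; above £73 it earns a profit.

Shutdown price = £9; break-even price = £73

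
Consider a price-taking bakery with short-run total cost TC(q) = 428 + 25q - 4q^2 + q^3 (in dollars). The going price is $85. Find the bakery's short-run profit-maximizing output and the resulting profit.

Profit = -$140 at q = 6

AVC = 25 - 4q + q^2; min AVC = $21 at q = 2. Since P = $85 ≥ min AVC, the firm produces.
MC = 25 - 8q + 3q^2. Setting P = MC and taking the root on the rising branch gives q* = 6.
TR = 85·6 = 510. TC = 428 + 222 = 650. Profit = 510 − 650 = -$140.
That loss of $140 beats the $428 the firm would lose by shutting down; producing recovers $288 of fixed cost.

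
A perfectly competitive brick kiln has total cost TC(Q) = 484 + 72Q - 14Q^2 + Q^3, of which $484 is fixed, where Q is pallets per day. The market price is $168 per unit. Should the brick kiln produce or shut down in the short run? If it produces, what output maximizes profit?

Produce at Q = 12

From TC, MC = TC'(Q) = 72 - 28Q + 3Q^2 and AVC = VC/Q = 72 - 14Q + Q^2.
AVC hits its minimum where MC = AVC, at Q = 7, giving min AVC = 72 - 14·7 + 7^2 = $23.
Because $168 ≥ $23, revenue can cover variable cost; the firm operates.
Solving P = MC: -96 - 28Q + 3Q^2 = 0 ⇒ Q = -8/3 or 12. On the upward-sloping branch, Q* = 12.
Check: AVC at Q = 12 is $48 ≤ P, so revenue covers variable cost.
Profit = P·Q − TC = 168·12 − 1060 = $956.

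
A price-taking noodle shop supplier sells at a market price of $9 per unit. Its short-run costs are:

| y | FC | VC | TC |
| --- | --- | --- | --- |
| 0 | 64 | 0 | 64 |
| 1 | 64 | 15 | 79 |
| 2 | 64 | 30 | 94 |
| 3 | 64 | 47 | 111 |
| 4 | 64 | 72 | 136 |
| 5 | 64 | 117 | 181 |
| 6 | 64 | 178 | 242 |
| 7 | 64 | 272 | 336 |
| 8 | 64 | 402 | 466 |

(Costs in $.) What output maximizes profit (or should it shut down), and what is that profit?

Tabulate TR − TC: y=0: -64; y=1: -70; y=2: -76; y=3: -84; y=4: -100; y=5: -136; y=6: -188; y=7: -273; y=8: -394.
Profit is highest at y = 0. Equivalently, the lowest AVC in the table is 15/1 ≈ $15 at y = 1, and P = $9 falls below it — price never covers variable cost, so the firm shuts down and loses only its fixed cost.

y = 0 (shut down); profit = -$64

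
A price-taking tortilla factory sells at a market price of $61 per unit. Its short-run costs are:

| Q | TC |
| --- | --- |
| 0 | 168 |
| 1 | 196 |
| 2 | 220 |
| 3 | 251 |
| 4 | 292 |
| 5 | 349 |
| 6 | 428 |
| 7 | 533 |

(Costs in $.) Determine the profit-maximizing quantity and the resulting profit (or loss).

Q = 5; profit = -$44

Compute π = P·Q − TC at each output: Q=0: -168; Q=1: -135; Q=2: -98; Q=3: -68; Q=4: -48; Q=5: -44; Q=6: -62; Q=7: -106.
Profit is maximized at Q = 5. AVC there is 181/5 = $36.20 ≤ P, so producing beats shutting down (which would give -$168).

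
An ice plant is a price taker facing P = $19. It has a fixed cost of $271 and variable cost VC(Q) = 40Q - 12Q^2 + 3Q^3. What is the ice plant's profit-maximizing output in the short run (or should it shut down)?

Shut down

Variable cost is VC = 40Q - 12Q^2 + 3Q^3, so AVC = VC/Q = 40 - 12Q + 3Q^2 and MC = dTC/dQ = 40 - 24Q + 9Q^2.
AVC hits its minimum where MC = AVC, at Q = 2, giving min AVC = 40 - 12·2 + 3·2^2 = $28.
Since P = $19 < min AVC = $28, price fails to cover variable cost at any output.
Best response: produce nothing and absorb the $271 fixed cost.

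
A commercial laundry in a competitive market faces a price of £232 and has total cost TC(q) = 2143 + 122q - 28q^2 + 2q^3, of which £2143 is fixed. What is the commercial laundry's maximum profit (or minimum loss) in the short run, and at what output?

AVC = 122 - 28q + 2q^2 has its minimum £24 at q = 7; price £232 clears that bar, so the firm operates.
MC = 122 - 56q + 6q^2. Setting P = MC and taking the root on the rising branch gives q* = 11.
TR = 232·11 = 2552. TC = 2143 + 616 = 2759. Profit = 2552 − 2759 = -£207.
By producing, the firm covers all variable cost plus £1936 of fixed cost; shutting down would lose the full £2143.

Profit = -£207 at q = 11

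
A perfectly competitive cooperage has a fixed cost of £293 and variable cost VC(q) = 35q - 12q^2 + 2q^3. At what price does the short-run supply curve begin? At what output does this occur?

The firm shuts down when price falls below the minimum of average variable cost. AVC = VC/q = 35 - 12q + 2q^2.
At the minimum of AVC, MC = AVC. MC = 35 - 24q + 6q^2; setting MC = AVC gives 4q^2 - 12q = 0, so q = 3. min AVC = 17.
For P < £17 the firm produces nothing.

£17 per unit, at q = 3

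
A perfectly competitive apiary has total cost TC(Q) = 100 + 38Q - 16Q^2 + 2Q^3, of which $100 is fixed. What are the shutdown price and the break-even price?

AVC = 38 - 16Q + 2Q^2; minimized at Q = 4, giving min AVC = $6. That is the shutdown price.
ATC = 100/Q + 38 - 16Q + 2Q^2. Setting dATC/dQ = −100/Q^2 − 16 + 4Q = 0 gives Q = 5 (since 4·5^3 − 16·5^2 = 100).
min ATC = 100/5 + 38 − 16·5 + 2·5^2 = $28. That is the break-even price.
For $6 ≤ P < $28 the firm produces at a loss; below $6 it shuts down.

Shutdown price = $6; break-even price = $28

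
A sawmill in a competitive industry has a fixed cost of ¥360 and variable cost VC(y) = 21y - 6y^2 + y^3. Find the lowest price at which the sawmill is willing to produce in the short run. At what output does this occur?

¥12 per unit, at y = 3

The firm shuts down when price falls below the minimum of average variable cost. AVC = VC/y = 21 - 6y + y^2.
At the minimum of AVC, MC = AVC. MC = 21 - 12y + 3y^2; setting MC = AVC gives 2y^2 - 6y = 0, so y = 3. min AVC = 12.
For P < ¥12 the firm produces nothing.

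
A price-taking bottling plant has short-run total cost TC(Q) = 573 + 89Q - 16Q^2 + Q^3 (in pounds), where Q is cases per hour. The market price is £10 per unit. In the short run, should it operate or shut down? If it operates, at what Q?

Shut down

Variable cost is VC = 89Q - 16Q^2 + Q^3, so AVC = VC/Q = 89 - 16Q + Q^2 and MC = dTC/dQ = 89 - 32Q + 3Q^2.
AVC hits its minimum where MC = AVC, at Q = 8, giving min AVC = 89 - 16·8 + 8^2 = £25.
With P < min AVC (£10 < £25), every unit sold adds to the loss.
Shutting down limits the loss to fixed cost, £573.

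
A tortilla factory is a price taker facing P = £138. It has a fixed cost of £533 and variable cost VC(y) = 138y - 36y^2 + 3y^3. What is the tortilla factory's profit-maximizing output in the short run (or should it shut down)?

From TC, MC = TC'(y) = 138 - 72y + 9y^2 and AVC = VC/y = 138 - 36y + 3y^2.
AVC is minimized where dAVC/dy = -36 + 6y = 0, at y = 6; min AVC = 138 - 36·6 + 3·6^2 = £30.
P = £138 exceeds min AVC = £30, so the firm stays open.
P = MC gives -72y + 9y^2 = 0, with roots 0 and 8. Take the larger (rising MC): y* = 8.
Check: AVC at y = 8 is £42 ≤ P, so revenue covers variable cost.
Profit = P·y − TC = 138·8 − 869 = £235.

Produce at y = 8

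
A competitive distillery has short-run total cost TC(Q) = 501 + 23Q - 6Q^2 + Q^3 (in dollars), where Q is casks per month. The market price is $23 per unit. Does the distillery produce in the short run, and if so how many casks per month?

Strip out fixed cost: VC = 23Q - 6Q^2 + Q^3. Then AVC = 23 - 6Q + Q^2 and MC = 23 - 12Q + 3Q^2.
AVC is minimized where dAVC/dQ = -6 + 2Q = 0, at Q = 3; min AVC = 23 - 6·3 + 3^2 = $14.
P = $23 exceeds min AVC = $14, so the firm stays open.
Set P = MC: 23 = 23 - 12Q + 3Q^2 → -12Q + 3Q^2 = 0. The roots are Q = 0 and Q = 4; the profit-maximizing output is on the rising part of MC, so Q* = 4.
Check: AVC at Q = 4 is $15 ≤ P, so revenue covers variable cost.
Profit = P·Q − TC = 23·4 − 561 = -$469, a loss, but smaller than the $501 fixed cost the firm would lose by shutting down.

Produce at Q = 4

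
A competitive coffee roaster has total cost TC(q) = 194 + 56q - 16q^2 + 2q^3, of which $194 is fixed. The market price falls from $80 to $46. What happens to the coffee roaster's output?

Output falls from 6 to 5

MC = 56 - 32q + 6q^2; the shutdown threshold is min AVC = $24 (at q = 4).
With P = $80 above the shutdown price, P = MC gives q = 6.
At P = $46 ≥ min AVC, set P = MC: q = 5. The firm stays open but cuts output.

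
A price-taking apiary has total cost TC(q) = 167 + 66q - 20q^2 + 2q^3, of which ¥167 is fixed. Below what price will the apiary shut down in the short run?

¥16 per unit

The shutdown price is the minimum of AVC. VC = 66q - 20q^2 + 2q^3, so AVC = 66 - 20q + 2q^2.
At the minimum of AVC, MC = AVC. MC = 66 - 40q + 6q^2; setting MC = AVC gives 4q^2 - 20q = 0, so q = 5. min AVC = 16.
So the shutdown price is ¥16.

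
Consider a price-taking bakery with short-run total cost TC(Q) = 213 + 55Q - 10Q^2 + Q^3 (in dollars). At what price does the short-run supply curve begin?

$30 per unit

Short-run supply begins at min AVC. From VC = 55Q - 10Q^2 + Q^3, AVC = 55 - 10Q + Q^2.
At the minimum of AVC, MC = AVC. MC = 55 - 20Q + 3Q^2; setting MC = AVC gives 2Q^2 - 10Q = 0, so Q = 5. min AVC = 30.
The firm shuts down for any P below $30.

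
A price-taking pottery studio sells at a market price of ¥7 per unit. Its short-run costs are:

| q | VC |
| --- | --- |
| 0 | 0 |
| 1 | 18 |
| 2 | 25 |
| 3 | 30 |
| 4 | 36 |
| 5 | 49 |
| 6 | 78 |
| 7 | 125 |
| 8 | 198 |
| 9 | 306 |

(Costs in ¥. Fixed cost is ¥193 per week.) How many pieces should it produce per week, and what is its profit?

Profit at each row (π = 7q − TC): q=0: -193; q=1: -204; q=2: -204; q=3: -202; q=4: -201; q=5: -207; q=6: -229; q=7: -269; q=8: -335; q=9: -436.
Profit is highest at q = 0. Equivalently, the lowest AVC in the table is 36/4 ≈ ¥9 at q = 4, and P = ¥7 falls below it — price never covers variable cost, so the firm shuts down and loses only its fixed cost.

q = 0 (shut down); profit = -¥193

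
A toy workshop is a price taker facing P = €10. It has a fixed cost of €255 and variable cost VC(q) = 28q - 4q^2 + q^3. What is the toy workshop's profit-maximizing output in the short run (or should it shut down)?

Strip out fixed cost: VC = 28q - 4q^2 + q^3. Then AVC = 28 - 4q + q^2 and MC = 28 - 8q + 3q^2.
AVC hits its minimum where MC = AVC, at q = 2, giving min AVC = 28 - 4·2 + 2^2 = €24.
With P < min AVC (€10 < €24), every unit sold adds to the loss.
The firm minimizes its loss by shutting down and losing only its fixed cost of €255.

Shut down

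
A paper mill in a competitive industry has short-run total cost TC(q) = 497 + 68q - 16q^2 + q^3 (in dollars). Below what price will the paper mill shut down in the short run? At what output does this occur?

The shutdown price is the minimum of AVC. VC = 68q - 16q^2 + q^3, so AVC = 68 - 16q + q^2.
dAVC/dq = -16 + 2q = 0 gives q = 8. min AVC = 68 - 16·8 + 8^2 = 4.
For P < $4 the firm produces nothing.

$4 per unit, at q = 8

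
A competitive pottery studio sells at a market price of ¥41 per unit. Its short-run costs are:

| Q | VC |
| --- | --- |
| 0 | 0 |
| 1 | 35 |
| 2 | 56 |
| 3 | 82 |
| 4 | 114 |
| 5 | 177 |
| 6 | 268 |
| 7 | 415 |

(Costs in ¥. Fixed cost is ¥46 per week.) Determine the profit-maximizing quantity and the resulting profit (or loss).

Compute π = P·Q − TC at each output: Q=0: -46; Q=1: -40; Q=2: -20; Q=3: -5; Q=4: 4; Q=5: -18; Q=6: -68; Q=7: -174.
Profit is maximized at Q = 4. AVC there is 114/4 = ¥28.50 ≤ P, so producing beats shutting down (which would give -¥46).

Q = 4; profit = ¥4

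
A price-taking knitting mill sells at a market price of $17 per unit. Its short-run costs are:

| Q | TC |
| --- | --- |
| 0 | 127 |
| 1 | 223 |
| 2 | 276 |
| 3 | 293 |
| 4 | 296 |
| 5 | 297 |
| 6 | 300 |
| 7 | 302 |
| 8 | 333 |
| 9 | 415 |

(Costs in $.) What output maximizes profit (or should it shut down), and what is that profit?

Q = 0 (shut down); profit = -$127

Tabulate TR − TC: Q=0: -127; Q=1: -206; Q=2: -242; Q=3: -242; Q=4: -228; Q=5: -212; Q=6: -198; Q=7: -183; Q=8: -197; Q=9: -262.
Profit is highest at Q = 0. Equivalently, the lowest AVC in the table is 175/7 ≈ $25 at Q = 7, and P = $17 falls below it — price never covers variable cost, so the firm shuts down and loses only its fixed cost.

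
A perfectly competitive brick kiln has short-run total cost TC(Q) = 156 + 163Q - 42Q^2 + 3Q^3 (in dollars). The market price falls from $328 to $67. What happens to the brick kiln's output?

Output falls from 11 to 8

AVC = 163 - 42Q + 3Q^2, minimized at Q = 7 where min AVC = $16. MC = 163 - 84Q + 9Q^2.
With P = $328 above the shutdown price, P = MC gives Q = 11.
At P = $67 ≥ min AVC, set P = MC: Q = 8. The firm stays open but cuts output.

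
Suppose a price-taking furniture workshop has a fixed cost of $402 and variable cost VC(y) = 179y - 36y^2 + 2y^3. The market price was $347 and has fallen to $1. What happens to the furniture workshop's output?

MC = 179 - 72y + 6y^2; the shutdown threshold is min AVC = $17 (at y = 9).
At P = $347 ≥ min AVC, set P = MC on the rising branch: y = 14.
At P = $1 < min AVC = $17, price no longer covers variable cost at any output, so the firm shuts down: y = 0.

Output falls from 14 to 0 (the firm shuts down)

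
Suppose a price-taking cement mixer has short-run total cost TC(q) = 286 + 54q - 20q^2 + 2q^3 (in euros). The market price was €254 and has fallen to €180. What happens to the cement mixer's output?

AVC = 54 - 20q + 2q^2, minimized at q = 5 where min AVC = €4. MC = 54 - 40q + 6q^2.
At P = €254 ≥ min AVC, set P = MC on the rising branch: q = 10.
At P = €180 ≥ min AVC, set P = MC: q = 9. The firm stays open but cuts output.

Output falls from 10 to 9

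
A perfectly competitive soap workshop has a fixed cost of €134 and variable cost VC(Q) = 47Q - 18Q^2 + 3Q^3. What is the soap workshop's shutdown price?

The shutdown price is the minimum of AVC. VC = 47Q - 18Q^2 + 3Q^3, so AVC = 47 - 18Q + 3Q^2.
dAVC/dQ = -18 + 6Q = 0 gives Q = 3. min AVC = 47 - 18·3 + 3·3^2 = 20.
For P < €20 the firm produces nothing.

€20 per unit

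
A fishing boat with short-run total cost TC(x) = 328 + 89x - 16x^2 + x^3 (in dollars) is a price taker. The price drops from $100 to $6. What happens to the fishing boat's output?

MC = 89 - 32x + 3x^2; the shutdown threshold is min AVC = $25 (at x = 8).
With P = $100 above the shutdown price, P = MC gives x = 11.
At P = $6 < min AVC = $25, price no longer covers variable cost at any output, so the firm shuts down: x = 0.

Output falls from 11 to 0 (the firm shuts down)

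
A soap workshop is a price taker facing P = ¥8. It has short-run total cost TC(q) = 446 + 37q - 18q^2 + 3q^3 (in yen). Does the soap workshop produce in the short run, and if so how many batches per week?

From TC, MC = TC'(q) = 37 - 36q + 9q^2 and AVC = VC/q = 37 - 18q + 3q^2.
AVC hits its minimum where MC = AVC, at q = 3, giving min AVC = 37 - 18·3 + 3·3^2 = ¥10.
P = ¥8 lies below min AVC = ¥10; no output level covers variable cost.
The firm minimizes its loss by shutting down and losing only its fixed cost of ¥446.

Shut down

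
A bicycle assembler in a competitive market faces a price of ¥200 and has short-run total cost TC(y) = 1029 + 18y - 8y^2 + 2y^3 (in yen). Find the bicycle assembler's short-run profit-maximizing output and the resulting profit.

AVC = 18 - 8y + 2y^2 has its minimum ¥10 at y = 2; price ¥200 clears that bar, so the firm operates.
With MC = 18 - 16y + 6y^2, P = MC on the upward-sloping part at y* = 7.
TR = 200·7 = 1400. TC = 1029 + 420 = 1449. Profit = 1400 − 1449 = -¥49.
Shutting down would mean losing the fixed cost of ¥1029, so operating at a loss of ¥49 is better by ¥980.

Profit = -¥49 at y = 7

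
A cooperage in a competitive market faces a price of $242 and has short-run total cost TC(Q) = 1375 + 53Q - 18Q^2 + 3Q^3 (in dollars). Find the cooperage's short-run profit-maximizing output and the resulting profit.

Profit = -$199 at Q = 7

AVC = 53 - 18Q + 3Q^2; min AVC = $26 at Q = 3. Since P = $242 ≥ min AVC, the firm produces.
MC = 53 - 36Q + 9Q^2. Setting P = MC and taking the root on the rising branch gives Q* = 7.
TR = 242·7 = 1694. TC = 1375 + 518 = 1893. Profit = 1694 − 1893 = -$199.
Shutting down would mean losing the fixed cost of $1375, so operating at a loss of $199 is better by $1176.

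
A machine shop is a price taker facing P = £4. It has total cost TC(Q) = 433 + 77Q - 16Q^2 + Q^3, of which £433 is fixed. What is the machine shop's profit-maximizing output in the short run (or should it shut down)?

From TC, MC = TC'(Q) = 77 - 32Q + 3Q^2 and AVC = VC/Q = 77 - 16Q + Q^2.
The AVC parabola has its vertex at Q = 16/2 = 8, where AVC = 77 - 16·8 + 8^2 = £13.
With P < min AVC (£4 < £13), every unit sold adds to the loss.
Shutting down limits the loss to fixed cost, £433.

Shut down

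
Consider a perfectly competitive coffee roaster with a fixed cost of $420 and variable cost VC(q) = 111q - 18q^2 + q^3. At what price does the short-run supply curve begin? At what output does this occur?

The firm shuts down when price falls below the minimum of average variable cost. AVC = VC/q = 111 - 18q + q^2.
At the minimum of AVC, MC = AVC. MC = 111 - 36q + 3q^2; setting MC = AVC gives 2q^2 - 18q = 0, so q = 9. min AVC = 30.
So the shutdown price is $30.

$30 per unit, at q = 9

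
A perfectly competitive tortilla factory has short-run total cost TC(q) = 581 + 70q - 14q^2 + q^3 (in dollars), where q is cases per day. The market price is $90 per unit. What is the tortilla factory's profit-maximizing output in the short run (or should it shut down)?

Produce at q = 10

Variable cost is VC = 70q - 14q^2 + q^3, so AVC = VC/q = 70 - 14q + q^2 and MC = dTC/dq = 70 - 28q + 3q^2.
The AVC parabola has its vertex at q = 14/2 = 7, where AVC = 70 - 14·7 + 7^2 = $21.
Since P = $90 ≥ min AVC = $21, price covers variable cost and the firm should produce.
Solving P = MC: -20 - 28q + 3q^2 = 0 ⇒ q = -2/3 or 10. On the upward-sloping branch, q* = 10.
Check: AVC at q = 10 is $30 ≤ P, so revenue covers variable cost.
Profit = P·q − TC = 90·10 − 881 = $19.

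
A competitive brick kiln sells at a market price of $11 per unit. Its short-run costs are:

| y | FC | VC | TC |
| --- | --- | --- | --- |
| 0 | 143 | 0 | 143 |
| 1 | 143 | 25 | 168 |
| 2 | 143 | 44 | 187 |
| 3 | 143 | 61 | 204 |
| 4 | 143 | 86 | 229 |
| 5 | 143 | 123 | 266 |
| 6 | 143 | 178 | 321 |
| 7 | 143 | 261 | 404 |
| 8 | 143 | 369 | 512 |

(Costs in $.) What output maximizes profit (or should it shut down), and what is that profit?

y = 0 (shut down); profit = -$143

Profit at each row (π = 11y − TC): y=0: -143; y=1: -157; y=2: -165; y=3: -171; y=4: -185; y=5: -211; y=6: -255; y=7: -327; y=8: -424.
Profit is highest at y = 0. Equivalently, the lowest AVC in the table is 61/3 ≈ $20.33 at y = 3, and P = $11 falls below it — price never covers variable cost, so the firm shuts down and loses only its fixed cost.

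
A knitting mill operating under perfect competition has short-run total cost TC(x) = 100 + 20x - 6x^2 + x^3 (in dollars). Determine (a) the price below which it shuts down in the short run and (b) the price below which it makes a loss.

Shutdown price = $11; break-even price = $35

Shutdown price = min AVC. AVC = 20 - 6x + x^2, with vertex at x = 3 and minimum $11.
ATC = 100/x + 20 - 6x + x^2. Setting dATC/dx = −100/x^2 − 6 + 2x = 0 gives x = 5 (since 2·5^3 − 6·5^2 = 100).
min ATC = 100/5 + 20 − 6·5 + 5^2 = $35. That is the break-even price.
Between these two prices the firm operates at a loss; above $35 it earns a profit.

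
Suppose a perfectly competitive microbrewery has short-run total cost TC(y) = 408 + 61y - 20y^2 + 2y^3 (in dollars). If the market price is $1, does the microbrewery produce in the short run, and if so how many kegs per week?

Variable cost is VC = 61y - 20y^2 + 2y^3, so AVC = VC/y = 61 - 20y + 2y^2 and MC = dTC/dy = 61 - 40y + 6y^2.
The AVC parabola has its vertex at y = 20/4 = 5, where AVC = 61 - 20·5 + 2·5^2 = $11.
With P < min AVC ($1 < $11), every unit sold adds to the loss.
Shutting down limits the loss to fixed cost, $408.

Shut down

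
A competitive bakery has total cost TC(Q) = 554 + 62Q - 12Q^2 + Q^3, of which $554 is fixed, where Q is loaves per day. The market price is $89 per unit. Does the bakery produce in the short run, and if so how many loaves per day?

From TC, MC = TC'(Q) = 62 - 24Q + 3Q^2 and AVC = VC/Q = 62 - 12Q + Q^2.
The AVC parabola has its vertex at Q = 12/2 = 6, where AVC = 62 - 12·6 + 6^2 = $26.
P = $89 exceeds min AVC = $26, so the firm stays open.
P = MC gives -27 - 24Q + 3Q^2 = 0, with roots -1 and 9. Take the larger (rising MC): Q* = 9.
Check: AVC at Q = 9 is $35 ≤ P, so revenue covers variable cost.
Profit = P·Q − TC = 89·9 − 869 = -$68, a loss, but smaller than the $554 fixed cost the firm would lose by shutting down.

Produce at Q = 9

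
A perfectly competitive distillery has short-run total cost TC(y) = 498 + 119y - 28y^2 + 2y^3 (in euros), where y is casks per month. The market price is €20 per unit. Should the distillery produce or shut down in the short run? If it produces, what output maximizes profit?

Shut down

Variable cost is VC = 119y - 28y^2 + 2y^3, so AVC = VC/y = 119 - 28y + 2y^2 and MC = dTC/dy = 119 - 56y + 6y^2.
AVC is minimized where dAVC/dy = -28 + 4y = 0, at y = 7; min AVC = 119 - 28·7 + 2·7^2 = €21.
Since P = €20 < min AVC = €21, price fails to cover variable cost at any output.
Best response: produce nothing and absorb the €498 fixed cost.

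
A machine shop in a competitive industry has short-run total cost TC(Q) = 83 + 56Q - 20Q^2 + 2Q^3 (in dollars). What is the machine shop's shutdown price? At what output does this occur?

$6 per unit, at Q = 5

The shutdown price is the minimum of AVC. VC = 56Q - 20Q^2 + 2Q^3, so AVC = 56 - 20Q + 2Q^2.
dAVC/dQ = -20 + 4Q = 0 gives Q = 5. min AVC = 56 - 20·5 + 2·5^2 = 6.
So the shutdown price is $6.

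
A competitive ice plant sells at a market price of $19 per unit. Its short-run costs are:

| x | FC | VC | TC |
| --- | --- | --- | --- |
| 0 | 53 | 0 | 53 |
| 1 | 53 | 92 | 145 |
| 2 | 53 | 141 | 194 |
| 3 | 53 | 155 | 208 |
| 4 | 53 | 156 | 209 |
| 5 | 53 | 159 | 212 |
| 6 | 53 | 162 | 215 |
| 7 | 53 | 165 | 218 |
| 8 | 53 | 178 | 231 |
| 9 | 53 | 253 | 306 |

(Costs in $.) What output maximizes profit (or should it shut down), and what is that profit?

x = 0 (shut down); profit = -$53

Tabulate TR − TC: x=0: -53; x=1: -126; x=2: -156; x=3: -151; x=4: -133; x=5: -117; x=6: -101; x=7: -85; x=8: -79; x=9: -135.
Profit is highest at x = 0. Equivalently, the lowest AVC in the table is 178/8 ≈ $22.25 at x = 8, and P = $19 falls below it — price never covers variable cost, so the firm shuts down and loses only its fixed cost.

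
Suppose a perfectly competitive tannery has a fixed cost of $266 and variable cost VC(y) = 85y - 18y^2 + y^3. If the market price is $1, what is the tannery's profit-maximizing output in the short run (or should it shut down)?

Shut down

Variable cost is VC = 85y - 18y^2 + y^3, so AVC = VC/y = 85 - 18y + y^2 and MC = dTC/dy = 85 - 36y + 3y^2.
AVC hits its minimum where MC = AVC, at y = 9, giving min AVC = 85 - 18·9 + 9^2 = $4.
With P < min AVC ($1 < $4), every unit sold adds to the loss.
Best response: produce nothing and absorb the $266 fixed cost.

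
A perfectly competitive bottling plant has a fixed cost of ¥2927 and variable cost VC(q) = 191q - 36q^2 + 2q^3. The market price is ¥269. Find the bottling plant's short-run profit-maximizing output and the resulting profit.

AVC = 191 - 36q + 2q^2; min AVC = ¥29 at q = 9. Since P = ¥269 ≥ min AVC, the firm produces.
With MC = 191 - 72q + 6q^2, P = MC on the upward-sloping part at q* = 13.
TR = 269·13 = 3497. TC = 2927 + 793 = 3720. Profit = 3497 − 3720 = -¥223.
That loss of ¥223 beats the ¥2927 the firm would lose by shutting down; producing recovers ¥2704 of fixed cost.

Profit = -¥223 at q = 13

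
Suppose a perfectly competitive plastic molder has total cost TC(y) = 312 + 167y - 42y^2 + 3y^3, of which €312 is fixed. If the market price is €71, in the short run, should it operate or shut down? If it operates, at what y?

Strip out fixed cost: VC = 167y - 42y^2 + 3y^3. Then AVC = 167 - 42y + 3y^2 and MC = 167 - 84y + 9y^2.
AVC is minimized where dAVC/dy = -42 + 6y = 0, at y = 7; min AVC = 167 - 42·7 + 3·7^2 = €20.
Because €71 ≥ €20, revenue can cover variable cost; the firm operates.
P = MC gives 96 - 84y + 9y^2 = 0, with roots 4/3 and 8. Take the larger (rising MC): y* = 8.
Check: AVC at y = 8 is €23 ≤ P, so revenue covers variable cost.
Profit = P·y − TC = 71·8 − 496 = €72.

Produce at y = 8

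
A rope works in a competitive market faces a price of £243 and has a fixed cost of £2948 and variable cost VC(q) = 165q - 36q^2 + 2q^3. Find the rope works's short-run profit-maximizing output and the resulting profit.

Profit = -£244 at q = 13

AVC = 165 - 36q + 2q^2 has its minimum £3 at q = 9; price £243 clears that bar, so the firm operates.
With MC = 165 - 72q + 6q^2, P = MC on the upward-sloping part at q* = 13.
TR = 243·13 = 3159. TC = 2948 + 455 = 3403. Profit = 3159 − 3403 = -£244.
Shutting down would mean losing the fixed cost of £2948, so operating at a loss of £244 is better by £2704.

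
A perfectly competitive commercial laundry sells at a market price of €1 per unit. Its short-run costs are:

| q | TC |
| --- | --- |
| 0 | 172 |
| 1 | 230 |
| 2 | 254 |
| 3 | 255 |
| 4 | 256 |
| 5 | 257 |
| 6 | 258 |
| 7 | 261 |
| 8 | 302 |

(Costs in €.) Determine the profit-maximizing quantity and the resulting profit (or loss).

Compute π = P·q − TC at each output: q=0: -172; q=1: -229; q=2: -252; q=3: -252; q=4: -252; q=5: -252; q=6: -252; q=7: -254; q=8: -294.
Profit is highest at q = 0. Equivalently, the lowest AVC in the table is 89/7 ≈ €12.71 at q = 7, and P = €1 falls below it — price never covers variable cost, so the firm shuts down and loses only its fixed cost.

q = 0 (shut down); profit = -€172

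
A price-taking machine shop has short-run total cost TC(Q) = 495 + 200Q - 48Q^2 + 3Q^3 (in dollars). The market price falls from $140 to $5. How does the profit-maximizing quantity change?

MC = 200 - 96Q + 9Q^2; the shutdown threshold is min AVC = $8 (at Q = 8).
With P = $140 above the shutdown price, P = MC gives Q = 10.
At P = $5 < min AVC = $8, price no longer covers variable cost at any output, so the firm shuts down: Q = 0.

Output falls from 10 to 0 (the firm shuts down)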